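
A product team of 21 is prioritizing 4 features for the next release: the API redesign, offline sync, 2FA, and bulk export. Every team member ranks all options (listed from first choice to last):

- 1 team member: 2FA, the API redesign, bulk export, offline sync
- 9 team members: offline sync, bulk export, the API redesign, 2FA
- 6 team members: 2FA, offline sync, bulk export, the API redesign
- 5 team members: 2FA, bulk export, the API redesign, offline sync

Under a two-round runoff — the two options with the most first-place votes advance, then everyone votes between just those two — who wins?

Round 1 first-place votes: the API redesign 0, offline sync 9, 2FA 12, bulk export 0.
2FA and offline sync advance.
Runoff: 2FA is preferred to offline sync by 12 voters; offline sync by 9.
2FA wins the runoff.

2FA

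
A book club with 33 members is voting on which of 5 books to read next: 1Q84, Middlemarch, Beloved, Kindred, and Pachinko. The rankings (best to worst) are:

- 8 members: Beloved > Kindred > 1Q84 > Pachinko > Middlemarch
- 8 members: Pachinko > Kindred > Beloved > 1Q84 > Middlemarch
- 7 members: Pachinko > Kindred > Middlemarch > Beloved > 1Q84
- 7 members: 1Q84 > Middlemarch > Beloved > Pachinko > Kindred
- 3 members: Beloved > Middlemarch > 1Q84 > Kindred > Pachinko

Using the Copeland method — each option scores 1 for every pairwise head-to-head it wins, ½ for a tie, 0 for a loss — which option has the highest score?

Beloved

1Q84: beats Middlemarch and Pachinko; loses to Beloved and Kindred → score 2.
Middlemarch: loses to 1Q84, Beloved, Kindred, and Pachinko → score 0.
Beloved: beats 1Q84, Middlemarch, Kindred, and Pachinko → score 4.
Kindred: beats 1Q84 and Middlemarch; loses to Beloved and Pachinko → score 2.
Pachinko: beats Middlemarch and Kindred; loses to 1Q84 and Beloved → score 2.
Beloved has the best pairwise record.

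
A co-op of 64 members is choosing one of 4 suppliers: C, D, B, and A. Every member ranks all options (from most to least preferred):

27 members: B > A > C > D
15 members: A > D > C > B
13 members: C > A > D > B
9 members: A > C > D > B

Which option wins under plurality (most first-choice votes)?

First-place votes: C 13, D 0, B 27, A 24.
B has the most first-place votes.

B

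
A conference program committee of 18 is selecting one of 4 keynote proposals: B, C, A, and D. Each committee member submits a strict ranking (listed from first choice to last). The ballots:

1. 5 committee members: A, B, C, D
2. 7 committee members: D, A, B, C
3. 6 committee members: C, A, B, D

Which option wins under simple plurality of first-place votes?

D

First-place votes: B 0, C 6, A 5, D 7.
D has the most first-place votes.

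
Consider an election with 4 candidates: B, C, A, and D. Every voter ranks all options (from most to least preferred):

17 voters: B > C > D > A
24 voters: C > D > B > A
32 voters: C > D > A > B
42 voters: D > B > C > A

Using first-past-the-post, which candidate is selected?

C

First-place votes: B 17, C 56, A 0, D 42.
C has the most first-place votes.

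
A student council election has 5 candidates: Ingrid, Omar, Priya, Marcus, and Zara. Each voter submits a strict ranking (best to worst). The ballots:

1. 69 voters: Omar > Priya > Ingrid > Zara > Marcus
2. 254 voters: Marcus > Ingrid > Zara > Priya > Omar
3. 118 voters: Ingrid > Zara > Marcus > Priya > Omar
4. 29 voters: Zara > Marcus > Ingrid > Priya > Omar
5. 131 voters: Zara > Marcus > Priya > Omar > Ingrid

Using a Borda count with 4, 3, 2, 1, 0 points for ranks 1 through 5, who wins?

Ingrid: 69·2 + 254·3 + 118·4 + 29·2 + 131·0 = 1430
Omar: 69·4 + 254·0 + 118·0 + 29·0 + 131·1 = 407
Priya: 69·3 + 254·1 + 118·1 + 29·1 + 131·2 = 870
Marcus: 69·0 + 254·4 + 118·2 + 29·3 + 131·3 = 1732
Zara: 69·1 + 254·2 + 118·3 + 29·4 + 131·4 = 1571
Marcus has the highest Borda score (1732).

Marcus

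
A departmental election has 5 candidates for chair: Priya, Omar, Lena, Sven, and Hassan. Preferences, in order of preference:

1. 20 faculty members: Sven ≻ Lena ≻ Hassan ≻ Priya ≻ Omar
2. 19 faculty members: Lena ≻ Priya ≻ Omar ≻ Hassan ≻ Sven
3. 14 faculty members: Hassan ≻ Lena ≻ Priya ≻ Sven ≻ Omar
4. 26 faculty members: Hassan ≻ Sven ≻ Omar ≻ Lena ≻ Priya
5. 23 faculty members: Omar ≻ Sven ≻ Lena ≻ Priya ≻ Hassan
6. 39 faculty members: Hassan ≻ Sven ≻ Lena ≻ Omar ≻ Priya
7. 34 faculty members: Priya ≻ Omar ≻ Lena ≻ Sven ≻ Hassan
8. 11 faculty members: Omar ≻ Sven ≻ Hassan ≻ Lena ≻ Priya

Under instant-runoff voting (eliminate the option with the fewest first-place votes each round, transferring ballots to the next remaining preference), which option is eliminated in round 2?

Round 1: Priya 34, Omar 34, Lena 19, Sven 20, Hassan 79. Eliminate Lena.
Round 2: Priya 53, Omar 34, Sven 20, Hassan 79. Eliminate Sven.

Sven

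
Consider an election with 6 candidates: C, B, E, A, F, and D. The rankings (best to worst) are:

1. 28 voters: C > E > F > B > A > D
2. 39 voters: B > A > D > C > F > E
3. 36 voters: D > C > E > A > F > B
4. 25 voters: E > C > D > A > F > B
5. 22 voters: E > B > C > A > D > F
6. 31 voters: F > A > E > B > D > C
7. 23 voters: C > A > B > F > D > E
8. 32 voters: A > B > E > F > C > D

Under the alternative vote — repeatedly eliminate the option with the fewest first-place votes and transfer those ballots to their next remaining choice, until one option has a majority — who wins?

Round 1: C 51, B 39, E 47, A 32, F 31, D 36. Eliminate F.
Round 2: C 51, B 39, E 47, A 63, D 36. Eliminate D.
Round 3: C 87, B 39, E 47, A 63. Eliminate B.
Round 4: C 87, E 47, A 102. Eliminate E.
Round 5: C 134, A 102. C has a majority.

C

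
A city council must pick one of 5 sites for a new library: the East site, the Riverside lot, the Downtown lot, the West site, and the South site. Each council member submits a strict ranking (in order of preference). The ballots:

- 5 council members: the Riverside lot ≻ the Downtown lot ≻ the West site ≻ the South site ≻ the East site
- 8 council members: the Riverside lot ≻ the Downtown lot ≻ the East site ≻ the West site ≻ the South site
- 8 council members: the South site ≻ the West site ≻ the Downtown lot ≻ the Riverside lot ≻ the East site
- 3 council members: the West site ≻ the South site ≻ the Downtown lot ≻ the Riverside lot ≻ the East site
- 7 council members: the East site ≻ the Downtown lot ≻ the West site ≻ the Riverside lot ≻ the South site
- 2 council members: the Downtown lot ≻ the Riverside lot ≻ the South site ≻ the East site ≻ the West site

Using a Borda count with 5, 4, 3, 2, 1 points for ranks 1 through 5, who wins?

the Downtown lot

the East site: 5·1 + 8·3 + 8·1 + 3·1 + 7·5 + 2·2 = 79
the Riverside lot: 5·5 + 8·5 + 8·2 + 3·2 + 7·2 + 2·4 = 109
the Downtown lot: 5·4 + 8·4 + 8·3 + 3·3 + 7·4 + 2·5 = 123
the West site: 5·3 + 8·2 + 8·4 + 3·5 + 7·3 + 2·1 = 101
the South site: 5·2 + 8·1 + 8·5 + 3·4 + 7·1 + 2·3 = 83
the Downtown lot has the highest Borda score (123).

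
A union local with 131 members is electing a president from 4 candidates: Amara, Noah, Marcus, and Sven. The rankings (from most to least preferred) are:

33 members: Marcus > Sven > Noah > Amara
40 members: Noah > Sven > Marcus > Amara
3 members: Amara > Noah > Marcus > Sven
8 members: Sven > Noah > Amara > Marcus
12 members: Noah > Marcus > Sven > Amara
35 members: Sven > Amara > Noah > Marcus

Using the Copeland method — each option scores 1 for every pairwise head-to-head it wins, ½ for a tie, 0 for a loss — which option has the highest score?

Amara: loses to Noah, Marcus, and Sven → score 0.
Noah: beats Amara and Marcus; loses to Sven → score 2.
Marcus: beats Amara; loses to Noah and Sven → score 1.
Sven: beats Amara, Noah, and Marcus → score 3.
Sven has the best pairwise record.

Sven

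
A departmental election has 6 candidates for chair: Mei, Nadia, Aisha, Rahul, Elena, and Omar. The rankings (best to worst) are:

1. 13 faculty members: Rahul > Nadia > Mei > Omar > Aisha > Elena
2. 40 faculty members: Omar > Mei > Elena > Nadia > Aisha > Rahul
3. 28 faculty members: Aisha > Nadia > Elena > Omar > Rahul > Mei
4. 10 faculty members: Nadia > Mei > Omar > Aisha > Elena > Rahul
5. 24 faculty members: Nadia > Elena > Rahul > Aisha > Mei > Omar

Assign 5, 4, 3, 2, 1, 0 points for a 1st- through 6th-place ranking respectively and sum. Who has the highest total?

Nadia

Mei: 13·3 + 40·4 + 28·0 + 10·4 + 24·1 = 263
Nadia: 13·4 + 40·2 + 28·4 + 10·5 + 24·5 = 414
Aisha: 13·1 + 40·1 + 28·5 + 10·2 + 24·2 = 261
Rahul: 13·5 + 40·0 + 28·1 + 10·0 + 24·3 = 165
Elena: 13·0 + 40·3 + 28·3 + 10·1 + 24·4 = 310
Omar: 13·2 + 40·5 + 28·2 + 10·3 + 24·0 = 312
Nadia has the highest Borda score (414).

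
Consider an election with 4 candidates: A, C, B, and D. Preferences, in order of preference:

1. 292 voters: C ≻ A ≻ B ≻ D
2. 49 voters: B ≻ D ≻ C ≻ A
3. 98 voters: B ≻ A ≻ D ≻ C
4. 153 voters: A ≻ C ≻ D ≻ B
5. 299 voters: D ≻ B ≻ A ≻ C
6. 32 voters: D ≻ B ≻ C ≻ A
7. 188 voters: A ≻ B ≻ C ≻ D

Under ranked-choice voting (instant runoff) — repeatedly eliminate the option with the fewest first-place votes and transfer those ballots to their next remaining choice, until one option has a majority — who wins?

A

Round 1: A 341, C 292, B 147, D 331. Eliminate B.
Round 2: A 439, C 292, D 380. Eliminate C.
Round 3: A 731, D 380. A has a majority.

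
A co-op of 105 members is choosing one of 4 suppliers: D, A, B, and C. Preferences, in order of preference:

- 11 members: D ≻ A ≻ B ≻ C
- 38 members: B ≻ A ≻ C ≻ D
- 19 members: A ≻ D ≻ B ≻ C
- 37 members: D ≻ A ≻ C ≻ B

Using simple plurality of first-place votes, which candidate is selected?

D

First-place votes: D 48, A 19, B 38, C 0.
D has the most first-place votes.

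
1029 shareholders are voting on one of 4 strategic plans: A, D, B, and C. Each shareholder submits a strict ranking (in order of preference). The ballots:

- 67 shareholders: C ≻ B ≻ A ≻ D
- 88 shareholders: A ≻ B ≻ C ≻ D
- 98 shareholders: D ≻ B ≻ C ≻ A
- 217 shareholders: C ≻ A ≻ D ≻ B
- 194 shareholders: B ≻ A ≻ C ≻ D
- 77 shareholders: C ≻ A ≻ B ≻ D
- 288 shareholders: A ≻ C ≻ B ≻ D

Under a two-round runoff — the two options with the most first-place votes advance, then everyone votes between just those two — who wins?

A

Round 1 first-place votes: A 376, D 98, B 194, C 361.
A and C advance.
Runoff: A is preferred to C by 570 voters; C by 459.
A wins the runoff.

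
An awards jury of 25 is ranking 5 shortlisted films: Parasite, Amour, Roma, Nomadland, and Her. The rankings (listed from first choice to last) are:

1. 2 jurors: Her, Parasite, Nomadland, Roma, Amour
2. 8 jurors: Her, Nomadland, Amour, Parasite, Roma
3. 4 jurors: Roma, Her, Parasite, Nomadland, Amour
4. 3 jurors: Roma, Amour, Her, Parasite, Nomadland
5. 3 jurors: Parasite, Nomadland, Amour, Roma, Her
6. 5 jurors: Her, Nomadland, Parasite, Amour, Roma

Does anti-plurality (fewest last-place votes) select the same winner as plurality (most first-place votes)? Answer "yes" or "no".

no

Anti-plurality — last-place votes: Parasite 0, Amour 6, Roma 13, Nomadland 3, Her 3. Winner: Parasite.
Plurality — first-place votes: Parasite 3, Amour 0, Roma 7, Nomadland 0, Her 15. Winner: Her.
The two methods disagree.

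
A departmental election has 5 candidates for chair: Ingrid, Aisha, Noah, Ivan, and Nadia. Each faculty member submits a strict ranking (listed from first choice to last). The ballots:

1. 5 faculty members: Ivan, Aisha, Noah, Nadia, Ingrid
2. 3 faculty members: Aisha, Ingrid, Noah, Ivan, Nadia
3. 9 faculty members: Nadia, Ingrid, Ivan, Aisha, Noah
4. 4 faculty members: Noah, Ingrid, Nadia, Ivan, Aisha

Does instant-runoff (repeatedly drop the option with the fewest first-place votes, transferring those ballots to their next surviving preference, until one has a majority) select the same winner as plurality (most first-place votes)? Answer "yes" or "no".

no

Instant-runoff — R1 Ingrid 0, Aisha 3, Noah 4, Ivan 5, Nadia 9 (Ingrid out); R2 Aisha 3, Noah 4, Ivan 5, Nadia 9 (Aisha out); R3 Noah 7, Ivan 5, Nadia 9 (Ivan out); R4 Noah 12, Nadia 9 (Noah winner). Winner: Noah.
Plurality — first-place votes: Ingrid 0, Aisha 3, Noah 4, Ivan 5, Nadia 9. Winner: Nadia.
The two methods disagree.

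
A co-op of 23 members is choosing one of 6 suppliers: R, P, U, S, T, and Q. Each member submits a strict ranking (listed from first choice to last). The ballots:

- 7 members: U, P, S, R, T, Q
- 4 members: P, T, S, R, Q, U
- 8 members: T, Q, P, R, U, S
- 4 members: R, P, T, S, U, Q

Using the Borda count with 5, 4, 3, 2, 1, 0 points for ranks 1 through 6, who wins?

R: 7·2 + 4·2 + 8·2 + 4·5 = 58
P: 7·4 + 4·5 + 8·3 + 4·4 = 88
U: 7·5 + 4·0 + 8·1 + 4·1 = 47
S: 7·3 + 4·3 + 8·0 + 4·2 = 41
T: 7·1 + 4·4 + 8·5 + 4·3 = 75
Q: 7·0 + 4·1 + 8·4 + 4·0 = 36
P has the highest Borda score (88).

P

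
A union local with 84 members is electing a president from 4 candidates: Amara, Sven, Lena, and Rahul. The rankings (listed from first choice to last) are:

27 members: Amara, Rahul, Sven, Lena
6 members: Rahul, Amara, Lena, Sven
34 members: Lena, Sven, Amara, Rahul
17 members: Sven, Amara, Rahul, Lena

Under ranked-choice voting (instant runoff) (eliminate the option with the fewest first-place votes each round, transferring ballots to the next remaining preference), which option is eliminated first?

Round 1: Amara 27, Sven 17, Lena 34, Rahul 6. Eliminate Rahul.

Rahul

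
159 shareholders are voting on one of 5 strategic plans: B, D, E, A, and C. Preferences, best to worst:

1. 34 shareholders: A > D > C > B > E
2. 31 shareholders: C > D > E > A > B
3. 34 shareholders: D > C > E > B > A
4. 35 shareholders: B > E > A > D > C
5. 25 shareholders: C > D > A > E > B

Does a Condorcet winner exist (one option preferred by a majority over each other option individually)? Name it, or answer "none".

D vs B: 124–35 for D.
D vs E: 124–35 for D.
D vs A: 90–69 for D.
D vs C: 103–56 for D.
D beats every other option head-to-head.

D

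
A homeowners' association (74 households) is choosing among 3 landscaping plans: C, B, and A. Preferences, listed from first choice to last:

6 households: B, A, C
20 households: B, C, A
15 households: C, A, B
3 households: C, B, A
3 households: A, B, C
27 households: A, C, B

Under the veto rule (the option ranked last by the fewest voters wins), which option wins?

Last-place votes: C 9, B 42, A 23.
C is ranked last by the fewest voters, so C wins.

C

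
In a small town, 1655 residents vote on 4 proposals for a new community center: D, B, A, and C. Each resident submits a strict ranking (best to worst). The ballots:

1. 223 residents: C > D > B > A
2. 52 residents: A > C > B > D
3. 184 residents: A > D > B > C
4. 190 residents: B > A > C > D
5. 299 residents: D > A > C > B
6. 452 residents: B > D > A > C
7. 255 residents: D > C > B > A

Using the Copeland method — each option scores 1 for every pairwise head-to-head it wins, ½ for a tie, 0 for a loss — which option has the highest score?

D

D: beats B, A, and C → score 3.
B: beats A; loses to D and C → score 1.
A: beats C; loses to D and B → score 1.
C: beats B; loses to D and A → score 1.
D has the best pairwise record.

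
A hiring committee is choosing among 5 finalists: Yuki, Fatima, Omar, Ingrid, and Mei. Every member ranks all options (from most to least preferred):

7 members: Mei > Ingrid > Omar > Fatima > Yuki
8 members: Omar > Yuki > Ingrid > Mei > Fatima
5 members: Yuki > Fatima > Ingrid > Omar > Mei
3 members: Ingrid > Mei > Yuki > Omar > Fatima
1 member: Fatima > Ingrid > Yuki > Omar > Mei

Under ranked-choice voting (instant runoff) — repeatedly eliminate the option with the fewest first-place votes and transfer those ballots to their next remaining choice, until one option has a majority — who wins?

Omar

Round 1: Yuki 5, Fatima 1, Omar 8, Ingrid 3, Mei 7. Eliminate Fatima.
Round 2: Yuki 5, Omar 8, Ingrid 4, Mei 7. Eliminate Ingrid.
Round 3: Yuki 6, Omar 8, Mei 10. Eliminate Yuki.
Round 4: Omar 14, Mei 10. Omar has a majority.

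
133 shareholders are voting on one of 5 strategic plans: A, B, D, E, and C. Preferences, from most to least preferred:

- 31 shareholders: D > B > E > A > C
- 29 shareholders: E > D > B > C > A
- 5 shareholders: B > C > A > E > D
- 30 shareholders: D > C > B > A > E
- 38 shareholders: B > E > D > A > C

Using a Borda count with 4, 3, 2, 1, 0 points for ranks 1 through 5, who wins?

D

A: 31·1 + 29·0 + 5·2 + 30·1 + 38·1 = 109
B: 31·3 + 29·2 + 5·4 + 30·2 + 38·4 = 383
D: 31·4 + 29·3 + 5·0 + 30·4 + 38·2 = 407
E: 31·2 + 29·4 + 5·1 + 30·0 + 38·3 = 297
C: 31·0 + 29·1 + 5·3 + 30·3 + 38·0 = 134
D has the highest Borda score (407).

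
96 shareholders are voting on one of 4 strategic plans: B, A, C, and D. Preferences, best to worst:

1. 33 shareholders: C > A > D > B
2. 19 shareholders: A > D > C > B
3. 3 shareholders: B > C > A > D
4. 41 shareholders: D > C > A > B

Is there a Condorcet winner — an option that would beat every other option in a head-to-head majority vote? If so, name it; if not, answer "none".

Checking pairwise contests:
A beats B 93–3.
C beats A 77–19.
D beats C 60–36.
A beats D 55–41.
Every option loses at least one head-to-head, so there is no Condorcet winner.

none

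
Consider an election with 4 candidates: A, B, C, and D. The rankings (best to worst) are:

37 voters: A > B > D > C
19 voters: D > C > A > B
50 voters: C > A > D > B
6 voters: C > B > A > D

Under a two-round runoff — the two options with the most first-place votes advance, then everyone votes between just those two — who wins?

C

Round 1 first-place votes: A 37, B 0, C 56, D 19.
C and A advance.
Runoff: C is preferred to A by 75 voters; A by 37.
C wins the runoff.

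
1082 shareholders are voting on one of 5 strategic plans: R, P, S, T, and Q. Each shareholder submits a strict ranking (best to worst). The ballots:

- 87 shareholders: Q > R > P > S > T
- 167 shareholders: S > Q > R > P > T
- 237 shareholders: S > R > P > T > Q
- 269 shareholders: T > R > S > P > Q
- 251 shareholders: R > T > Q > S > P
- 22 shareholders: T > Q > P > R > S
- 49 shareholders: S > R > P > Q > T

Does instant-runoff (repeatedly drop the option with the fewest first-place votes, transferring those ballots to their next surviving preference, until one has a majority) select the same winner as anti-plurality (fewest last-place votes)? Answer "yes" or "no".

yes

Instant-runoff — R1 R 251, P 0, S 453, T 291, Q 87 (P out); R2 R 251, S 453, T 291, Q 87 (Q out); R3 R 338, S 453, T 291 (T out); R4 R 629, S 453 (R winner). Winner: R.
Anti-plurality — last-place votes: R 0, P 251, S 22, T 303, Q 506. Winner: R.
The two methods agree.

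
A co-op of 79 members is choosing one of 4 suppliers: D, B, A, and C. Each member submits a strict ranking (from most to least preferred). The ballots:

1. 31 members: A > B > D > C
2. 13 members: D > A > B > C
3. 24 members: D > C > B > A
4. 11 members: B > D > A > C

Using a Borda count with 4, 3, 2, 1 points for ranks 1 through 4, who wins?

D

D: 31·2 + 13·4 + 24·4 + 11·3 = 243
B: 31·3 + 13·2 + 24·2 + 11·4 = 211
A: 31·4 + 13·3 + 24·1 + 11·2 = 209
C: 31·1 + 13·1 + 24·3 + 11·1 = 127
D has the highest Borda score (243).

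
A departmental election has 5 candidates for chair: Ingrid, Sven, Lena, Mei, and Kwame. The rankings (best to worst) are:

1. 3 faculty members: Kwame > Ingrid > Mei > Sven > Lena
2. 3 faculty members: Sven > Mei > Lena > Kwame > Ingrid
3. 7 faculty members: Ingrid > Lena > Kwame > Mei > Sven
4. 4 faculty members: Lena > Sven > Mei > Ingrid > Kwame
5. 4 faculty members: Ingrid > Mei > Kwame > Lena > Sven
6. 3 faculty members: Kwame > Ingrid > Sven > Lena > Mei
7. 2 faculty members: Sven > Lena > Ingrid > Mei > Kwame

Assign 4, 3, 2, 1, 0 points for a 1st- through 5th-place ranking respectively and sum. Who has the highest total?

Ingrid

Ingrid: 3·3 + 3·0 + 7·4 + 4·1 + 4·4 + 3·3 + 2·2 = 70
Sven: 3·1 + 3·4 + 7·0 + 4·3 + 4·0 + 3·2 + 2·4 = 41
Lena: 3·0 + 3·2 + 7·3 + 4·4 + 4·1 + 3·1 + 2·3 = 56
Mei: 3·2 + 3·3 + 7·1 + 4·2 + 4·3 + 3·0 + 2·1 = 44
Kwame: 3·4 + 3·1 + 7·2 + 4·0 + 4·2 + 3·4 + 2·0 = 49
Ingrid has the highest Borda score (70).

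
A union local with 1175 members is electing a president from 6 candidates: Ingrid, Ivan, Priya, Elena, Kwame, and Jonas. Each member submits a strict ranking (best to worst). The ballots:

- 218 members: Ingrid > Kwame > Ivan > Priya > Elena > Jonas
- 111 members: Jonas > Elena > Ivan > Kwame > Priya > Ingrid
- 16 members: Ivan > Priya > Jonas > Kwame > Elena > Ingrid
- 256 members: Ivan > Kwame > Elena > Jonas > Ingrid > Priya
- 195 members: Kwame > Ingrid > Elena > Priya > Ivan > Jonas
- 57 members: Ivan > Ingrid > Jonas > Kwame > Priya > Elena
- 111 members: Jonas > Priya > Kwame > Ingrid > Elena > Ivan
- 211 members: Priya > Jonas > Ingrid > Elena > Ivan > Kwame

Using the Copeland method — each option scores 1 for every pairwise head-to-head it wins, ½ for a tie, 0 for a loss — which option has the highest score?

Kwame

Ingrid: beats Ivan, Priya, and Elena; loses to Kwame and Jonas → score 3.
Ivan: beats Priya, Kwame, and Jonas; loses to Ingrid and Elena → score 3.
Priya: beats Elena and Jonas; loses to Ingrid, Ivan, and Kwame → score 2.
Elena: beats Ivan and Jonas; loses to Ingrid, Priya, and Kwame → score 2.
Kwame: beats Ingrid, Priya, Elena, and Jonas; loses to Ivan → score 4.
Jonas: beats Ingrid; loses to Ivan, Priya, Elena, and Kwame → score 1.
Kwame has the best pairwise record.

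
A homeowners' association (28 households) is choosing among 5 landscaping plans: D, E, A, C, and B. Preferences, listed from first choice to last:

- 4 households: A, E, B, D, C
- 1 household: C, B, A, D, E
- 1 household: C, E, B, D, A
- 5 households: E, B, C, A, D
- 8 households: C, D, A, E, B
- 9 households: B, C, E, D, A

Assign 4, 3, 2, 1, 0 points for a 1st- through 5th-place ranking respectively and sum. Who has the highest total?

D: 4·1 + 1·1 + 1·1 + 5·0 + 8·3 + 9·1 = 39
E: 4·3 + 1·0 + 1·3 + 5·4 + 8·1 + 9·2 = 61
A: 4·4 + 1·2 + 1·0 + 5·1 + 8·2 + 9·0 = 39
C: 4·0 + 1·4 + 1·4 + 5·2 + 8·4 + 9·3 = 77
B: 4·2 + 1·3 + 1·2 + 5·3 + 8·0 + 9·4 = 64
C has the highest Borda score (77).

C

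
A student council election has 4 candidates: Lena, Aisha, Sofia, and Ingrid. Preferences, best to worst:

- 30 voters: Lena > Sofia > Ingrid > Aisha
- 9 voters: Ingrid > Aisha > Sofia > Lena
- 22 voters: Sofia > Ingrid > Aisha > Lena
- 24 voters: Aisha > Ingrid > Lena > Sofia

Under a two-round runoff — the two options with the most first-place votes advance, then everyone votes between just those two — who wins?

Round 1 first-place votes: Lena 30, Aisha 24, Sofia 22, Ingrid 9.
Lena and Aisha advance.
Runoff: Lena is preferred to Aisha by 30 voters; Aisha by 55.
Aisha wins the runoff.

Aisha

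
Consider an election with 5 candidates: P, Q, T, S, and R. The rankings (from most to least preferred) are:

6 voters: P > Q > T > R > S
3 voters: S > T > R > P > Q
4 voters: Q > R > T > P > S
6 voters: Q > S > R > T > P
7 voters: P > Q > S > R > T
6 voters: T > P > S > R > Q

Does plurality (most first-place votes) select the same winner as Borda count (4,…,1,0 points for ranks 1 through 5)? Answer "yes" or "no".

no

Plurality — first-place votes: P 13, Q 10, T 6, S 3, R 0. Winner: P.
Borda — scores: P 77, Q 79, T 59, S 56, R 49. Winner: Q.
The two methods disagree.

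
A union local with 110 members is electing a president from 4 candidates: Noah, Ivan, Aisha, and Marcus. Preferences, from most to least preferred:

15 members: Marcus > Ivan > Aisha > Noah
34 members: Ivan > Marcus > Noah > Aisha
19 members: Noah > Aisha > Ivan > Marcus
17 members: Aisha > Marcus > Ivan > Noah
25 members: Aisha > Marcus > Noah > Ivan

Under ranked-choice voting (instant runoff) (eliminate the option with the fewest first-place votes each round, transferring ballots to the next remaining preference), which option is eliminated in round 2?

Noah

Round 1: Noah 19, Ivan 34, Aisha 42, Marcus 15. Eliminate Marcus.
Round 2: Noah 19, Ivan 49, Aisha 42. Eliminate Noah.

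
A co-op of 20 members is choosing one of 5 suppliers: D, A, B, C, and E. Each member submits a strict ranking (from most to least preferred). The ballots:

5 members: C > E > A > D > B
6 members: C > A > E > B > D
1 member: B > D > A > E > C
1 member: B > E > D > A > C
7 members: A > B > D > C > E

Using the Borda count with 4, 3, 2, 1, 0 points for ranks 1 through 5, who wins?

D: 5·1 + 6·0 + 1·3 + 1·2 + 7·2 = 24
A: 5·2 + 6·3 + 1·2 + 1·1 + 7·4 = 59
B: 5·0 + 6·1 + 1·4 + 1·4 + 7·3 = 35
C: 5·4 + 6·4 + 1·0 + 1·0 + 7·1 = 51
E: 5·3 + 6·2 + 1·1 + 1·3 + 7·0 = 31
A has the highest Borda score (59).

A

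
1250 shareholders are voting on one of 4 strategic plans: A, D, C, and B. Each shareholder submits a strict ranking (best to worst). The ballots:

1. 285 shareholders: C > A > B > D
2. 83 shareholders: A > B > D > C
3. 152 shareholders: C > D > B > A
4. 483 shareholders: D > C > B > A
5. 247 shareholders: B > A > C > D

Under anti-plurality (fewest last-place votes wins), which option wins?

Last-place votes: A 635, D 532, C 83, B 0.
B is ranked last by the fewest voters, so B wins.

B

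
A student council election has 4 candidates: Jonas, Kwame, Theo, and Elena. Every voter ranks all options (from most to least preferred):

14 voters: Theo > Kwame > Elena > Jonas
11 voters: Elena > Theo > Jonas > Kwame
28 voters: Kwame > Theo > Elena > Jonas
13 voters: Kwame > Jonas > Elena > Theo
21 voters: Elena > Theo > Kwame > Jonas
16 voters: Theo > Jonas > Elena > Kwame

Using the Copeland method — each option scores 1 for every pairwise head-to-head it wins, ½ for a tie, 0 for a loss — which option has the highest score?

Jonas: loses to Kwame, Theo, and Elena → score 0.
Kwame: beats Jonas and Elena; loses to Theo → score 2.
Theo: beats Jonas, Kwame, and Elena → score 3.
Elena: beats Jonas; loses to Kwame and Theo → score 1.
Theo has the best pairwise record.

Theo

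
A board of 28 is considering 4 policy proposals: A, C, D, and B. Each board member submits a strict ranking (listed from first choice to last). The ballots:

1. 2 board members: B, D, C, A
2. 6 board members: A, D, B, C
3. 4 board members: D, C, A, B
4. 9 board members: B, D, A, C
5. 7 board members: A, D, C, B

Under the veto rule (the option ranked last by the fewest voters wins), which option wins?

Last-place votes: A 2, C 15, D 0, B 11.
D is ranked last by the fewest voters, so D wins.

D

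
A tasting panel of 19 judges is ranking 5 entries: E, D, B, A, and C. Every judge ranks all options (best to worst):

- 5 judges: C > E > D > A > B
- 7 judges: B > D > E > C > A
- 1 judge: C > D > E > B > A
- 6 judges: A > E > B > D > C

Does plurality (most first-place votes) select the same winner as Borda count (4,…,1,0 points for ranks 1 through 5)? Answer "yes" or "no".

no

Plurality — first-place votes: E 0, D 0, B 7, A 6, C 6. Winner: B.
Borda — scores: E 49, D 40, B 41, A 29, C 31. Winner: E.
The two methods disagree.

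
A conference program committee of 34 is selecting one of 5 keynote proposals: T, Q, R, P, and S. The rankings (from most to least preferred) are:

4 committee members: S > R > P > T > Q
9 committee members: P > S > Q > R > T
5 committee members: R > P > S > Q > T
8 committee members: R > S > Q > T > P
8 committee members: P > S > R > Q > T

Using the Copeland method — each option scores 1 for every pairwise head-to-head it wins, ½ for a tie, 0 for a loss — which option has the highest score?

P

T: loses to Q, R, P, and S → score 0.
Q: beats T; loses to R, P, and S → score 1.
R: beats T and Q; ties P; loses to S → score 2.5.
P: beats T, Q, and S; ties R → score 3.5.
S: beats T, Q, and R; loses to P → score 3.
P has the best pairwise record.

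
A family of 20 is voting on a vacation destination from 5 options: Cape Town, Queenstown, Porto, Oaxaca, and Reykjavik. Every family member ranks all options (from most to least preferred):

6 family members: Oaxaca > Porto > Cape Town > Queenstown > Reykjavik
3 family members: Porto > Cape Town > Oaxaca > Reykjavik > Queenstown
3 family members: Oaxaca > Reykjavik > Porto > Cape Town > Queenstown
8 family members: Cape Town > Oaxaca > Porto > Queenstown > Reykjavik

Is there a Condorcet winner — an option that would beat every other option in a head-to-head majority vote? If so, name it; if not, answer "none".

Checking pairwise contests:
Porto beats Cape Town 12–8.
Cape Town beats Queenstown 20–0.
Oaxaca beats Porto 17–3.
Cape Town beats Oaxaca 11–9.
Cape Town beats Reykjavik 17–3.
Every option loses at least one head-to-head, so there is no Condorcet winner.

none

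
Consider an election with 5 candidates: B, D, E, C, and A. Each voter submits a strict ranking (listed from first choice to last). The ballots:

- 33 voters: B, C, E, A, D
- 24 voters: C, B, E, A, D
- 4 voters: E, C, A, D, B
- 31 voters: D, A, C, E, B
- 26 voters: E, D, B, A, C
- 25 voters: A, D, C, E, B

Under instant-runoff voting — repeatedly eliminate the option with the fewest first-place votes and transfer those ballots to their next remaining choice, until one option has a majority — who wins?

Round 1: B 33, D 31, E 30, C 24, A 25. Eliminate C.
Round 2: B 57, D 31, E 30, A 25. Eliminate A.
Round 3: B 57, D 56, E 30. Eliminate E.
Round 4: B 57, D 86. D has a majority.

D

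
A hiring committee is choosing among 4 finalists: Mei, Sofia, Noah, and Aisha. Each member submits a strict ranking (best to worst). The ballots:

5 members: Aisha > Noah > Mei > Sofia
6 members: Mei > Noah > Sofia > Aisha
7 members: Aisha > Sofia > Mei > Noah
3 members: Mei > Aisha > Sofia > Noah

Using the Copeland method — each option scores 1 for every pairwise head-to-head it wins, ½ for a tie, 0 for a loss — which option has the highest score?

Aisha

Mei: beats Sofia and Noah; loses to Aisha → score 2.
Sofia: loses to Mei, Noah, and Aisha → score 0.
Noah: beats Sofia; loses to Mei and Aisha → score 1.
Aisha: beats Mei, Sofia, and Noah → score 3.
Aisha has the best pairwise record.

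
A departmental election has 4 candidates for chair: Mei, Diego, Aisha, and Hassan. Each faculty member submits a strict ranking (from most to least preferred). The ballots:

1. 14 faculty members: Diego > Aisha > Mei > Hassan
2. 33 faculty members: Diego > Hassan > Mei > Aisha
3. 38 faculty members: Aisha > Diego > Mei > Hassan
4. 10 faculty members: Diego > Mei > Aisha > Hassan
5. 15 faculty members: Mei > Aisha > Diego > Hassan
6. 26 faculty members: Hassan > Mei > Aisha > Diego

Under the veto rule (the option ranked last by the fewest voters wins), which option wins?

Last-place votes: Mei 0, Diego 26, Aisha 33, Hassan 77.
Mei is ranked last by the fewest voters, so Mei wins.

Mei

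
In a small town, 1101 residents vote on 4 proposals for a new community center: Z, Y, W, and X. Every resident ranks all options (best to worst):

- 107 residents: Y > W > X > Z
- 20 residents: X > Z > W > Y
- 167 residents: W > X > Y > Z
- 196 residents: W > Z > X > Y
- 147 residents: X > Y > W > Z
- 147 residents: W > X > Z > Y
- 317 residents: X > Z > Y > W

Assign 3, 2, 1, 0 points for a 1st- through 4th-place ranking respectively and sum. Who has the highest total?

X

Z: 107·0 + 20·2 + 167·0 + 196·2 + 147·0 + 147·1 + 317·2 = 1213
Y: 107·3 + 20·0 + 167·1 + 196·0 + 147·2 + 147·0 + 317·1 = 1099
W: 107·2 + 20·1 + 167·3 + 196·3 + 147·1 + 147·3 + 317·0 = 1911
X: 107·1 + 20·3 + 167·2 + 196·1 + 147·3 + 147·2 + 317·3 = 2383
X has the highest Borda score (2383).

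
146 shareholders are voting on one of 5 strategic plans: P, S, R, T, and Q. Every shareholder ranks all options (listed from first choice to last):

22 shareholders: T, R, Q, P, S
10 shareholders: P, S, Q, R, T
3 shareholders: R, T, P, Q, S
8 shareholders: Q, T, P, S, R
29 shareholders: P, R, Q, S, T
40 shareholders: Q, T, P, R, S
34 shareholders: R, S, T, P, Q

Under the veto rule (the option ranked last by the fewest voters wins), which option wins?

Last-place votes: P 0, S 65, R 8, T 39, Q 34.
P is ranked last by the fewest voters, so P wins.

P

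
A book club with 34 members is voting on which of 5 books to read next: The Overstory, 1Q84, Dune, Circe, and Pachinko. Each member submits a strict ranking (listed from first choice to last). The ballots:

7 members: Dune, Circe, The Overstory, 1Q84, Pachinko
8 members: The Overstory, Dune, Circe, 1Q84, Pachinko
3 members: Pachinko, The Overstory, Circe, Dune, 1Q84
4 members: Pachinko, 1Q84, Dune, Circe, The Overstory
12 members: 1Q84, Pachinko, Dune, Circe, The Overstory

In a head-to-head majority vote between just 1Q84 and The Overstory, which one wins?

The Overstory

Voters preferring 1Q84 to The Overstory: 16; preferring The Overstory to 1Q84: 18.
The Overstory wins the head-to-head.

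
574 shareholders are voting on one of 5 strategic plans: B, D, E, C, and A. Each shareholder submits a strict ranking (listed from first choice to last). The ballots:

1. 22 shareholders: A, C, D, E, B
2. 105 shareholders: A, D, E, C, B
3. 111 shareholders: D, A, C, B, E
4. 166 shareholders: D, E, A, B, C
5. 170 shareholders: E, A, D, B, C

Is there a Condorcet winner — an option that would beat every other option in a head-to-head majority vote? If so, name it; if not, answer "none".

none

Checking pairwise contests:
D beats B 574–0.
A beats D 297–277.
D beats E 404–170.
B beats C 336–238.
E beats A 336–238.
Every option loses at least one head-to-head, so there is no Condorcet winner.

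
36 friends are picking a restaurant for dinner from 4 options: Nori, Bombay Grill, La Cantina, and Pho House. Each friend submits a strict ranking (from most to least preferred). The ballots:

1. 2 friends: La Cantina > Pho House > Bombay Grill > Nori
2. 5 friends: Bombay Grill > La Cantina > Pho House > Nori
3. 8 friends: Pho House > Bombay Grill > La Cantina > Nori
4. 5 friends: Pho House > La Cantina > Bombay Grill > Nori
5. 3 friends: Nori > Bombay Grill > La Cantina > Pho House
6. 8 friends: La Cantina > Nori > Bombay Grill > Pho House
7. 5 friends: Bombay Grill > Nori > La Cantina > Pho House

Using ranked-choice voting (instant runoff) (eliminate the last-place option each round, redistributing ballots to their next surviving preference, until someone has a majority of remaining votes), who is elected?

Round 1: Nori 3, Bombay Grill 10, La Cantina 10, Pho House 13. Eliminate Nori.
Round 2: Bombay Grill 13, La Cantina 10, Pho House 13. Eliminate La Cantina.
Round 3: Bombay Grill 21, Pho House 15. Bombay Grill has a majority.

Bombay Grill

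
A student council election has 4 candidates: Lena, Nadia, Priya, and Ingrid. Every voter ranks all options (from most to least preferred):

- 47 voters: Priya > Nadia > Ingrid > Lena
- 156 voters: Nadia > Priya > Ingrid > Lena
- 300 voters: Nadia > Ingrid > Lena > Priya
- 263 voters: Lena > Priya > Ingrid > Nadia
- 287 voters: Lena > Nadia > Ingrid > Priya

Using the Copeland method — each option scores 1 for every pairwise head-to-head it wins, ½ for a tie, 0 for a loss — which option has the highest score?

Lena: beats Nadia, Priya, and Ingrid → score 3.
Nadia: beats Priya and Ingrid; loses to Lena → score 2.
Priya: loses to Lena, Nadia, and Ingrid → score 0.
Ingrid: beats Priya; loses to Lena and Nadia → score 1.
Lena has the best pairwise record.

Lena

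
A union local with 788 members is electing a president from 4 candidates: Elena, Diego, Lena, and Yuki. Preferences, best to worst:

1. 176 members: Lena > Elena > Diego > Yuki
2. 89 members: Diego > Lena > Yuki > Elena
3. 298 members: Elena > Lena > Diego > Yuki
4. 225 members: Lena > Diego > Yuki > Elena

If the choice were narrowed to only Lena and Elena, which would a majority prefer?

Lena

Voters preferring Lena to Elena: 490; preferring Elena to Lena: 298.
Lena wins the head-to-head.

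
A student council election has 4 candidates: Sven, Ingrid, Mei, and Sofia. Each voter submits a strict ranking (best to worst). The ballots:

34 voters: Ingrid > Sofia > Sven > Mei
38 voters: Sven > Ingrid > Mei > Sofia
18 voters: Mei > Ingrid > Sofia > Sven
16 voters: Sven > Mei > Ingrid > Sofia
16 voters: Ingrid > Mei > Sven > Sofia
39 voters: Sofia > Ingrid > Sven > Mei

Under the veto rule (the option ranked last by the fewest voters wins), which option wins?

Ingrid

Last-place votes: Sven 18, Ingrid 0, Mei 73, Sofia 70.
Ingrid is ranked last by the fewest voters, so Ingrid wins.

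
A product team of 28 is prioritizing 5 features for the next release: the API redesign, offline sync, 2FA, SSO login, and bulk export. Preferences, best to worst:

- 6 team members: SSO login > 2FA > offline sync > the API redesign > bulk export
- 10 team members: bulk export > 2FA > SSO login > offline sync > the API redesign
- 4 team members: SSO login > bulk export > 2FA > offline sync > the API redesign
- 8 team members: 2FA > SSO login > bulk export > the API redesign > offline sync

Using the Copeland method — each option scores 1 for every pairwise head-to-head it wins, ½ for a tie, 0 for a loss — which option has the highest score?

the API redesign: loses to offline sync, 2FA, SSO login, and bulk export → score 0.
offline sync: beats the API redesign; loses to 2FA, SSO login, and bulk export → score 1.
2FA: beats the API redesign, offline sync, and SSO login; ties bulk export → score 3.5.
SSO login: beats the API redesign, offline sync, and bulk export; loses to 2FA → score 3.
bulk export: beats the API redesign and offline sync; ties 2FA; loses to SSO login → score 2.5.
2FA has the best pairwise record.

2FA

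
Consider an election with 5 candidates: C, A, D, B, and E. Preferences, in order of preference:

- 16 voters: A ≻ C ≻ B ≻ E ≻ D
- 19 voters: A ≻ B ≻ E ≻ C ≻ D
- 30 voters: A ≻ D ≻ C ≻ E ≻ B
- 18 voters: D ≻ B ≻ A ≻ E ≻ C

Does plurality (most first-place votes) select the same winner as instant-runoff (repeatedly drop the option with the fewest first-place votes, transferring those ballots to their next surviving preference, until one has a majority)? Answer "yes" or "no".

Plurality — first-place votes: C 0, A 65, D 18, B 0, E 0. Winner: A.
Instant-runoff — R1 C 0, A 65, D 18, B 0, E 0 (A winner). Winner: A.
The two methods agree.

yes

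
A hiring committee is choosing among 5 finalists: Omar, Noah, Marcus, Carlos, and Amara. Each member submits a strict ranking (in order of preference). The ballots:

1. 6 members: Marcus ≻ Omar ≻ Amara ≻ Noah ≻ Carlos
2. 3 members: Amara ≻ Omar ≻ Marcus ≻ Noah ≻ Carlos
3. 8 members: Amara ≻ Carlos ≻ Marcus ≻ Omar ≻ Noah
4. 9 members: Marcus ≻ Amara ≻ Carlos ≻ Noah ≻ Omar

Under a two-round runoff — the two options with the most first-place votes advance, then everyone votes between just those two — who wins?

Marcus

Round 1 first-place votes: Omar 0, Noah 0, Marcus 15, Carlos 0, Amara 11.
Marcus and Amara advance.
Runoff: Marcus is preferred to Amara by 15 voters; Amara by 11.
Marcus wins the runoff.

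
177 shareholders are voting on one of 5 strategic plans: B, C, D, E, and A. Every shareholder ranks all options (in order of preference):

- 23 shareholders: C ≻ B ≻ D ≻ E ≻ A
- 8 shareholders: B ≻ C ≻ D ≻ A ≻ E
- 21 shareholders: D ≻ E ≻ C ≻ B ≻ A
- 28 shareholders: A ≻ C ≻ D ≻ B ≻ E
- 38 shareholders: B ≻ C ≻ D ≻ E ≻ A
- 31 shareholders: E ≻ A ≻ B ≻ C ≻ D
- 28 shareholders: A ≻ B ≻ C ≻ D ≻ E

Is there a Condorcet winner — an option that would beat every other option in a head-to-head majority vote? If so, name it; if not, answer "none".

B vs C: 105–72 for B.
B vs D: 128–49 for B.
B vs E: 125–52 for B.
B vs A: 90–87 for B.
B beats every other option head-to-head.

B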